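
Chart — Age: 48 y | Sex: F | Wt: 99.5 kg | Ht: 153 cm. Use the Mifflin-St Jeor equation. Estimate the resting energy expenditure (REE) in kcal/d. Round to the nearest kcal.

1550 kcal/d

Mifflin-St Jeor (female): BMR = 10(99.5) + 6.25(153) − 5(48) − 161 = 995 + 956.25 − 240 − 161 = 1550.25 kcal/day.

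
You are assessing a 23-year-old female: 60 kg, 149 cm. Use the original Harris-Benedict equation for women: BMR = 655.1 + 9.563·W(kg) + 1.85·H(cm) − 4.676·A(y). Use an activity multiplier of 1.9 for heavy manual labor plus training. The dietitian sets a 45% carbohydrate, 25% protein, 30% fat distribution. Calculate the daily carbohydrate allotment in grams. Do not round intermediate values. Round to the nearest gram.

299 g/day

Harris-Benedict: BMR = 655.1 + 9.563(60) + 1.85(149) − 4.676(23) = 1396.982 kcal/day.
TEE = 1396.982 × 1.9 = 2654.2658 kcal/day.
Carbohydrate energy = 45% × 2654.2658 = 1194.4196 kcal.
Carbohydrate = 1194.4196 ÷ 4 kcal/g = 298.6049 g.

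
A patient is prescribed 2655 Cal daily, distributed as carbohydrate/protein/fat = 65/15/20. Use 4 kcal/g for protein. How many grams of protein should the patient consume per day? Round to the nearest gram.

Protein energy = 15% × 2655 = 398.25 kcal.
At 4 kcal/g: 398.25 ÷ 4 = 99.5625 g.

100 g/day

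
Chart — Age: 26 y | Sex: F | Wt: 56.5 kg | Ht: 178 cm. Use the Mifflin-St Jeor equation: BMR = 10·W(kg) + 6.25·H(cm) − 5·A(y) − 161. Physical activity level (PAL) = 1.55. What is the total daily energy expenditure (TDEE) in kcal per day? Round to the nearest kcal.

2149 kcal per day

Mifflin-St Jeor (female): BMR = 10(56.5) + 6.25(178) − 5(26) − 161 = 565 + 1112.5 − 130 − 161 = 1386.5 kcal/day.
TEE = BMR × activity factor = 1386.5 × 1.55 = 2149.075 kcal/day.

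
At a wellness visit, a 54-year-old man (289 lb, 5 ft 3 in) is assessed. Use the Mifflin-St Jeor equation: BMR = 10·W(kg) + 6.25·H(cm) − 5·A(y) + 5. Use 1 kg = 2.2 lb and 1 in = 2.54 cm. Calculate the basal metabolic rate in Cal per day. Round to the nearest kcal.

2049 Cal per day

Convert to metric: weight = 289 ÷ 2.2 = 131.3636 kg; height = (5×12 + 3) × 2.54 = 63 × 2.54 = 160.02 cm.
Mifflin-St Jeor (male): BMR = 10(131.3636) + 6.25(160.02) − 5(54) + 5 = 1313.6364 + 1000.125 − 270 + 5 = 2048.7614 kcal/day.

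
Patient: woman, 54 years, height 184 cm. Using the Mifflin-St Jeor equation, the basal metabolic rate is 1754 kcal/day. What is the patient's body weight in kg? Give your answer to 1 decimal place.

103.5 kg

1754 = 10·W + 6.25(184) − 5(54) − 161
10·W = 1754 − 719 = 1035, so W = 103.5 kg.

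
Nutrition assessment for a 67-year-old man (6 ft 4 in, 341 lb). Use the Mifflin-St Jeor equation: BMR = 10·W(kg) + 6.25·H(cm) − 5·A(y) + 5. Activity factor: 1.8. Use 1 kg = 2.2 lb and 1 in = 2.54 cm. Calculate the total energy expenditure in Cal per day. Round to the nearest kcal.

Convert to metric: weight = 341 ÷ 2.2 = 155 kg; height = (6×12 + 4) × 2.54 = 76 × 2.54 = 193.04 cm.
Mifflin-St Jeor (male): BMR = 10(155) + 6.25(193.04) − 5(67) + 5 = 1550 + 1206.5 − 335 + 5 = 2426.5 kcal/day.
TEE = BMR × activity factor = 2426.5 × 1.8 = 4367.7 kcal/day.

4368 Cal per day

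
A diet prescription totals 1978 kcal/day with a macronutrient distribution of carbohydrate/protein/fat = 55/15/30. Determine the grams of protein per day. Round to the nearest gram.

74 g/day

Protein energy = 15% × 1978 = 296.7 kcal.
At 4 kcal/g: 296.7 ÷ 4 = 74.175 g.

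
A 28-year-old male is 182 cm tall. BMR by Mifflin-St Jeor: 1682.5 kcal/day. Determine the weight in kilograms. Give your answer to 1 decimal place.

1682.5 = 10·W + 6.25(182) − 5(28) + 5
10·W = 1682.5 − 1002.5 = 680, so W = 68 kg.

68.0 kg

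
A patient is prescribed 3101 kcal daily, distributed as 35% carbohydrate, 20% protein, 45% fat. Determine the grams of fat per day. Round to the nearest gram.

Fat energy = 45% × 3101 = 1395.45 kcal.
At 9 kcal/g: 1395.45 ÷ 9 = 155.05 g.

155 g/day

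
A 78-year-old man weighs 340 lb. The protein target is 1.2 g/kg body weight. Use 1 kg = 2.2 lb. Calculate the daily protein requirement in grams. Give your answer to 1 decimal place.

Weight in kg = 340 ÷ 2.2 = 154.5455 kg.
Protein = 1.2 g/kg × 154.5455 kg = 185.4545 g/day.

185.5 g/day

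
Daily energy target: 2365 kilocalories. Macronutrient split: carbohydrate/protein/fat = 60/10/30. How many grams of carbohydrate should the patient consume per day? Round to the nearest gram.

355 g/day

Carbohydrate energy = 60% × 2365 = 1419 kcal.
At 4 kcal/g: 1419 ÷ 4 = 354.75 g.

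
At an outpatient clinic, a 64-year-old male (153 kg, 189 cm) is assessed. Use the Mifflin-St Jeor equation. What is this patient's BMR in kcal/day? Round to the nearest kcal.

2396 kcal/day

Mifflin-St Jeor (male): BMR = 10(153) + 6.25(189) − 5(64) + 5 = 1530 + 1181.25 − 320 + 5 = 2396.25 kcal/day.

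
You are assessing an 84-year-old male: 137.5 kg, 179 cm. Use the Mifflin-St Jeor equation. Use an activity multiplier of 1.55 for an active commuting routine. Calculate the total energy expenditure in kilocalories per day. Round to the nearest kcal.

3222 kilocalories per day

Mifflin-St Jeor (male): BMR = 10(137.5) + 6.25(179) − 5(84) + 5 = 1375 + 1118.75 − 420 + 5 = 2078.75 kcal/day.
TEE = BMR × activity factor = 2078.75 × 1.55 = 3222.0625 kcal/day.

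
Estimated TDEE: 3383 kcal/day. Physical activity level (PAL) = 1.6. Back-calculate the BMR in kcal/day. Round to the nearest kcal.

BMR = TEE ÷ activity factor = 3383 ÷ 1.6 = 2114.375 kcal/day.

2114 kcal/day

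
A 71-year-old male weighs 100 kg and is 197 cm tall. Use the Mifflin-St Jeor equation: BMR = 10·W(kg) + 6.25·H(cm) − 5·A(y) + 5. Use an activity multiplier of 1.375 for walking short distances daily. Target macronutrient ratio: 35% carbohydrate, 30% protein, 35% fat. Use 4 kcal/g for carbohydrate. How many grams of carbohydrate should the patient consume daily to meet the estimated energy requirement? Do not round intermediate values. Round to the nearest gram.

226 g/day

Mifflin-St Jeor (male): BMR = 10(100) + 6.25(197) − 5(71) + 5 = 1000 + 1231.25 − 355 + 5 = 1881.25 kcal/day.
TEE = 1881.25 × 1.375 = 2586.7188 kcal/day.
Carbohydrate energy = 35% × 2586.7188 = 905.3516 kcal.
Carbohydrate = 905.3516 ÷ 4 kcal/g = 226.3379 g.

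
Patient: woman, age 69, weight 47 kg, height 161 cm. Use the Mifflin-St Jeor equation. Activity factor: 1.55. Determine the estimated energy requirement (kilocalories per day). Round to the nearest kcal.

1504 kilocalories per day

Mifflin-St Jeor (female): BMR = 10(47) + 6.25(161) − 5(69) − 161 = 470 + 1006.25 − 345 − 161 = 970.25 kcal/day.
TEE = BMR × activity factor = 970.25 × 1.55 = 1503.8875 kcal/day.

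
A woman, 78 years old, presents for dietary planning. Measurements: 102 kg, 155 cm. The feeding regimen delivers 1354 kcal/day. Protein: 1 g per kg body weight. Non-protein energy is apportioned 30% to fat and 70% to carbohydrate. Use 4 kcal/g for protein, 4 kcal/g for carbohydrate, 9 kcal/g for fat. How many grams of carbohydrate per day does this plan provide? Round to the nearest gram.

166 g/day

Protein = 1 × 102 = 102 g → 102 × 4 = 408 kcal.
Non-protein calories = 1354 − 408 = 946 kcal.
Fat: 30% × 946 = 283.8 kcal; carbohydrate: 662.2 kcal.
Carbohydrate: 662.2 kcal ÷ 4 kcal/g = 165.55 g.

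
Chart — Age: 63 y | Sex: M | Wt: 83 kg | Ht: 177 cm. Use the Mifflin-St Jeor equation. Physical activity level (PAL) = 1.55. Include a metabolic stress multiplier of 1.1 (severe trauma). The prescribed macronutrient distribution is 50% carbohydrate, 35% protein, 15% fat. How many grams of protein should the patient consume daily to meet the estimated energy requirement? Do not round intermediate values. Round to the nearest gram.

243 g/day

Mifflin-St Jeor (male): BMR = 10(83) + 6.25(177) − 5(63) + 5 = 830 + 1106.25 − 315 + 5 = 1626.25 kcal/day.
TEE = 1626.25 × 1.55 = 2520.6875 kcal/day.
With stress factor 1.1: 2520.6875 × 1.1 = 2772.7563 kcal/day.
Protein energy = 35% × 2772.7563 = 970.4647 kcal.
Protein = 970.4647 ÷ 4 kcal/g = 242.6162 g.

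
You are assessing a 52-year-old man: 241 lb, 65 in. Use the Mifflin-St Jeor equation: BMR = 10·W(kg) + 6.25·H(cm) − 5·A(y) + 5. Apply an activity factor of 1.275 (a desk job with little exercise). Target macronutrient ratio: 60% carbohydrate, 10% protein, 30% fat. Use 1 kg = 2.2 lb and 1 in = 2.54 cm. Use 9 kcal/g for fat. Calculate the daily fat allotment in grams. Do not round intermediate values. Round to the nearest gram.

80 g/day

Convert to metric: weight = 241 ÷ 2.2 = 109.5455 kg; height = 65 × 2.54 = 165.1 cm.
Mifflin-St Jeor (male): BMR = 10(109.5455) + 6.25(165.1) − 5(52) + 5 = 1095.4545 + 1031.875 − 260 + 5 = 1872.3295 kcal/day.
TEE = 1872.3295 × 1.275 = 2387.2202 kcal/day.
Fat energy = 30% × 2387.2202 = 716.1661 kcal.
Fat = 716.1661 ÷ 9 kcal/g = 79.574 g.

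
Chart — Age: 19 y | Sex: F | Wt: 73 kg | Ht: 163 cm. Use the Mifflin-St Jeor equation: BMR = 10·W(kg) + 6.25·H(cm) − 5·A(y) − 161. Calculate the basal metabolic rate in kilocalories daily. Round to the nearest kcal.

Mifflin-St Jeor (female): BMR = 10(73) + 6.25(163) − 5(19) − 161 = 730 + 1018.75 − 95 − 161 = 1492.75 kcal/day.

1493 kilocalories daily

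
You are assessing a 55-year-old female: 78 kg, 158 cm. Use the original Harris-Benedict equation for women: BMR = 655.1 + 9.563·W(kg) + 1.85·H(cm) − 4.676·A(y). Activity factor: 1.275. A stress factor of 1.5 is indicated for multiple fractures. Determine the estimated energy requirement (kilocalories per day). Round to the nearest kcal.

2747 kilocalories per day

Harris-Benedict: BMR = 655.1 + 9.563(78) + 1.85(158) − 4.676(55) = 1436.134 kcal/day.
TEE = BMR × activity factor = 1436.134 × 1.275 = 1831.0709 kcal/day.
Apply stress factor: 1831.0709 × 1.5 = 2746.6063 kcal/day.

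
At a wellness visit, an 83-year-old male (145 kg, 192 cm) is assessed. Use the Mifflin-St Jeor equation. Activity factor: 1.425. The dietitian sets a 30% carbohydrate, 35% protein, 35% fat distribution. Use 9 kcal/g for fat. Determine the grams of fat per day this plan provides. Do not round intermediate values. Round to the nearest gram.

Mifflin-St Jeor (male): BMR = 10(145) + 6.25(192) − 5(83) + 5 = 1450 + 1200 − 415 + 5 = 2240 kcal/day.
TEE = 2240 × 1.425 = 3192 kcal/day.
Fat energy = 35% × 3192 = 1117.2 kcal.
Fat = 1117.2 ÷ 9 kcal/g = 124.1333 g.

124 g/day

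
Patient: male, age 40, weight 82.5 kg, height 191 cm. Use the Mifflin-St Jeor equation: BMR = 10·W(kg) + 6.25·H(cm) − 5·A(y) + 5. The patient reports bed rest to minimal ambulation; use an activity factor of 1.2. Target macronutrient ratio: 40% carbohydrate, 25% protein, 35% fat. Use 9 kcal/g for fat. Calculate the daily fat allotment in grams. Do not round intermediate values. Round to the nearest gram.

Mifflin-St Jeor (male): BMR = 10(82.5) + 6.25(191) − 5(40) + 5 = 825 + 1193.75 − 200 + 5 = 1823.75 kcal/day.
TEE = 1823.75 × 1.2 = 2188.5 kcal/day.
Fat energy = 35% × 2188.5 = 765.975 kcal.
Fat = 765.975 ÷ 9 kcal/g = 85.1083 g.

85 g/day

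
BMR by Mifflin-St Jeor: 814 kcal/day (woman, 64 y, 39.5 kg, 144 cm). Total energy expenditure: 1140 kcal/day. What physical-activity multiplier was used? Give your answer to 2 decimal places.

Activity factor = TEE ÷ BMR = 1140 ÷ 814 = 1.4.

1.40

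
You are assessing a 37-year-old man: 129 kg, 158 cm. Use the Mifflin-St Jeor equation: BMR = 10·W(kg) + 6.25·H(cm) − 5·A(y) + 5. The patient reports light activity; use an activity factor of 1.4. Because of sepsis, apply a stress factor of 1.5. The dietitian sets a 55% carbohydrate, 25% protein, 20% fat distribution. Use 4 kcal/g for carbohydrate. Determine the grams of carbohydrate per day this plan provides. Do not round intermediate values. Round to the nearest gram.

Mifflin-St Jeor (male): BMR = 10(129) + 6.25(158) − 5(37) + 5 = 1290 + 987.5 − 185 + 5 = 2097.5 kcal/day.
TEE = 2097.5 × 1.4 = 2936.5 kcal/day.
With stress factor 1.5: 2936.5 × 1.5 = 4404.75 kcal/day.
Carbohydrate energy = 55% × 4404.75 = 2422.6125 kcal.
Carbohydrate = 2422.6125 ÷ 4 kcal/g = 605.6531 g.

606 g/day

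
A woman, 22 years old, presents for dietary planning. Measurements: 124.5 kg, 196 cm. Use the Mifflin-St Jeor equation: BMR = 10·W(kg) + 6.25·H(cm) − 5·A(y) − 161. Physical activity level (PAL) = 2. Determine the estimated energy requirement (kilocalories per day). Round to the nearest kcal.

Mifflin-St Jeor (female): BMR = 10(124.5) + 6.25(196) − 5(22) − 161 = 1245 + 1225 − 110 − 161 = 2199 kcal/day.
TEE = BMR × activity factor = 2199 × 2 = 4398 kcal/day.

4398 kilocalories per day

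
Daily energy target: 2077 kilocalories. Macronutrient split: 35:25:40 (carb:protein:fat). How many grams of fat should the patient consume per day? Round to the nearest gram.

92 g/day

Fat energy = 40% × 2077 = 830.8 kcal.
At 9 kcal/g: 830.8 ÷ 9 = 92.3111 g.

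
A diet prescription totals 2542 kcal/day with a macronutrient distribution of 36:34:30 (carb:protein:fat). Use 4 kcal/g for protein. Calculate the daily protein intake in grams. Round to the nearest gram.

216 g/day

Protein energy = 34% × 2542 = 864.28 kcal.
At 4 kcal/g: 864.28 ÷ 4 = 216.07 g.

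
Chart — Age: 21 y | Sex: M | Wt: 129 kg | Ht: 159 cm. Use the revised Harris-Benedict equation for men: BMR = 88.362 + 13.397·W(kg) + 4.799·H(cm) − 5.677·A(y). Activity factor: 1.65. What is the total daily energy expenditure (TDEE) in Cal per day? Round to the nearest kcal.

4060 Cal per day

Harris-Benedict: BMR = 88.362 + 13.397(129) + 4.799(159) − 5.677(21) = 2460.399 kcal/day.
TEE = BMR × activity factor = 2460.399 × 1.65 = 4059.6584 kcal/day.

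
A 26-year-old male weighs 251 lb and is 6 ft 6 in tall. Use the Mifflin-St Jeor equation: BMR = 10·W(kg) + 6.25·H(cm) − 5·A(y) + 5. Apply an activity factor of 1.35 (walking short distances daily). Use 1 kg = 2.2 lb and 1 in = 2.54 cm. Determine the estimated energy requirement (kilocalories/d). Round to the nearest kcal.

Convert to metric: weight = 251 ÷ 2.2 = 114.0909 kg; height = (6×12 + 6) × 2.54 = 78 × 2.54 = 198.12 cm.
Mifflin-St Jeor (male): BMR = 10(114.0909) + 6.25(198.12) − 5(26) + 5 = 1140.9091 + 1238.25 − 130 + 5 = 2254.1591 kcal/day.
TEE = BMR × activity factor = 2254.1591 × 1.35 = 3043.1148 kcal/day.

3043 kilocalories/d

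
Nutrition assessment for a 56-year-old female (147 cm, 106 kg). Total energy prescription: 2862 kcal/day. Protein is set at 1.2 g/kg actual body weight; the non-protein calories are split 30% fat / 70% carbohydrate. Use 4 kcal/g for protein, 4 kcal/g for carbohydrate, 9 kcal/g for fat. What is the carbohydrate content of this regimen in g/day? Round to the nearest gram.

412 g/day

Protein = 1.2 × 106 = 127.2 g → 127.2 × 4 = 508.8 kcal.
Non-protein calories = 2862 − 508.8 = 2353.2 kcal.
Fat: 30% × 2353.2 = 705.96 kcal; carbohydrate: 1647.24 kcal.
Carbohydrate: 1647.24 kcal ÷ 4 kcal/g = 411.81 g.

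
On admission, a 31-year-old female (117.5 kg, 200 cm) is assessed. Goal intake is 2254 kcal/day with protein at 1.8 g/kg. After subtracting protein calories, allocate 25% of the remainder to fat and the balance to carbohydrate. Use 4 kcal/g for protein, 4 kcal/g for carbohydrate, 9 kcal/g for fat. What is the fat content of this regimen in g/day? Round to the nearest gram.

Protein = 1.8 × 117.5 = 211.5 g → 211.5 × 4 = 846 kcal.
Non-protein calories = 2254 − 846 = 1408 kcal.
Fat: 25% × 1408 = 352 kcal; carbohydrate: 1056 kcal.
Fat: 352 kcal ÷ 9 kcal/g = 39.1111 g.

39 g/day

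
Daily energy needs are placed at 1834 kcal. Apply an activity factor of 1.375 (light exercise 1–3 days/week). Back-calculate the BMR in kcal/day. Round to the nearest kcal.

BMR = TEE ÷ activity factor = 1834 ÷ 1.375 = 1333.8182 kcal/day.

1334 kcal/day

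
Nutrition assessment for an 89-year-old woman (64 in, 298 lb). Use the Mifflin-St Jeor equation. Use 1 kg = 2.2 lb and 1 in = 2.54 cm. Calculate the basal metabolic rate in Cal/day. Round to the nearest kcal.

Convert to metric: weight = 298 ÷ 2.2 = 135.4545 kg; height = 64 × 2.54 = 162.56 cm.
Mifflin-St Jeor (female): BMR = 10(135.4545) + 6.25(162.56) − 5(89) − 161 = 1354.5455 + 1016 − 445 − 161 = 1764.5455 kcal/day.

1765 Cal/day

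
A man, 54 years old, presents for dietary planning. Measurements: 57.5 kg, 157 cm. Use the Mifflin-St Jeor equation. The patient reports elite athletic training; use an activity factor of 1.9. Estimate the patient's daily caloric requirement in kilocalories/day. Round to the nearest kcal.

2453 kilocalories/day

Mifflin-St Jeor (male): BMR = 10(57.5) + 6.25(157) − 5(54) + 5 = 575 + 981.25 − 270 + 5 = 1291.25 kcal/day.
TEE = BMR × activity factor = 1291.25 × 1.9 = 2453.375 kcal/day.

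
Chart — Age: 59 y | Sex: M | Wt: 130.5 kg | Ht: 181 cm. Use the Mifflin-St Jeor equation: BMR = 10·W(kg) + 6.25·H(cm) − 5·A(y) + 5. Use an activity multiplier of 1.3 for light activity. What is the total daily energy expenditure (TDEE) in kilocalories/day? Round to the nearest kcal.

Mifflin-St Jeor (male): BMR = 10(130.5) + 6.25(181) − 5(59) + 5 = 1305 + 1131.25 − 295 + 5 = 2146.25 kcal/day.
TEE = BMR × activity factor = 2146.25 × 1.3 = 2790.125 kcal/day.

2790 kilocalories/day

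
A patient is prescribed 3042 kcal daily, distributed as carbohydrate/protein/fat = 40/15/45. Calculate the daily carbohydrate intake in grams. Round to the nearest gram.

Carbohydrate energy = 40% × 3042 = 1216.8 kcal.
At 4 kcal/g: 1216.8 ÷ 4 = 304.2 g.

304 g/day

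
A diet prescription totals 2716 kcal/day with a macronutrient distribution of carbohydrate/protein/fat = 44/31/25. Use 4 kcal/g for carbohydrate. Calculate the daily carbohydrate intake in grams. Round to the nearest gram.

Carbohydrate energy = 44% × 2716 = 1195.04 kcal.
At 4 kcal/g: 1195.04 ÷ 4 = 298.76 g.

299 g/day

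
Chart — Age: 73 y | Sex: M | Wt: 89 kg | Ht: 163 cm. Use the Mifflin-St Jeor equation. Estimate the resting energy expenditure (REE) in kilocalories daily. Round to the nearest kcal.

1549 kilocalories daily

Mifflin-St Jeor (male): BMR = 10(89) + 6.25(163) − 5(73) + 5 = 890 + 1018.75 − 365 + 5 = 1548.75 kcal/day.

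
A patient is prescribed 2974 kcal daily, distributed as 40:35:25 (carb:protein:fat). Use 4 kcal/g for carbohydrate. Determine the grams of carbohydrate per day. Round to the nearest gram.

297 g/day

Carbohydrate energy = 40% × 2974 = 1189.6 kcal.
At 4 kcal/g: 1189.6 ÷ 4 = 297.4 g.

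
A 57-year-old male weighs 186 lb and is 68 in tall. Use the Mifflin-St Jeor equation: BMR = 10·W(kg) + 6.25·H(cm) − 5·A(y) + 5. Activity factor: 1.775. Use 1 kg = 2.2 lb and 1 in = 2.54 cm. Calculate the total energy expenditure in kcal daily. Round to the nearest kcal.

Convert to metric: weight = 186 ÷ 2.2 = 84.5455 kg; height = 68 × 2.54 = 172.72 cm.
Mifflin-St Jeor (male): BMR = 10(84.5455) + 6.25(172.72) − 5(57) + 5 = 845.4545 + 1079.5 − 285 + 5 = 1644.9545 kcal/day.
TEE = BMR × activity factor = 1644.9545 × 1.775 = 2919.7943 kcal/day.

2920 kcal daily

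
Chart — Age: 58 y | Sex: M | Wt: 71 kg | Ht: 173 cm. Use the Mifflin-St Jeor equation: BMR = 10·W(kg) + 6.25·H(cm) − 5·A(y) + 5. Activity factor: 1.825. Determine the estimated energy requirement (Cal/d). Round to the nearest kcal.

Mifflin-St Jeor (male): BMR = 10(71) + 6.25(173) − 5(58) + 5 = 710 + 1081.25 − 290 + 5 = 1506.25 kcal/day.
TEE = BMR × activity factor = 1506.25 × 1.825 = 2748.9063 kcal/day.

2749 Cal/d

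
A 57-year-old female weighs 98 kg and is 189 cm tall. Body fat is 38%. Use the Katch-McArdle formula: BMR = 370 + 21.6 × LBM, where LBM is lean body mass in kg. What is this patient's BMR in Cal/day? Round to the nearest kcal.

1682 Cal/day

LBM = 98 × (1 − 0.38) = 60.76 kg. Katch-McArdle: BMR = 370 + 21.6 × 60.76 = 1682.416 kcal/day.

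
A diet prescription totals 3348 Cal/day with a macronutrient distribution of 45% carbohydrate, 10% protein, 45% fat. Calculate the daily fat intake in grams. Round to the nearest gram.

Fat energy = 45% × 3348 = 1506.6 kcal.
At 9 kcal/g: 1506.6 ÷ 9 = 167.4 g.

167 g/day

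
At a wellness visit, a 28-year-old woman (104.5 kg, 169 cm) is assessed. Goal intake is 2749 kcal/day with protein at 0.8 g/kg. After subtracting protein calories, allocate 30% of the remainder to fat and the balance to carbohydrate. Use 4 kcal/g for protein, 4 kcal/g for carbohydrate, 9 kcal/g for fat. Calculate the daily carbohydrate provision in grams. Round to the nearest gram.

423 g/day

Protein = 0.8 × 104.5 = 83.6 g → 83.6 × 4 = 334.4 kcal.
Non-protein calories = 2749 − 334.4 = 2414.6 kcal.
Fat: 30% × 2414.6 = 724.38 kcal; carbohydrate: 1690.22 kcal.
Carbohydrate: 1690.22 kcal ÷ 4 kcal/g = 422.555 g.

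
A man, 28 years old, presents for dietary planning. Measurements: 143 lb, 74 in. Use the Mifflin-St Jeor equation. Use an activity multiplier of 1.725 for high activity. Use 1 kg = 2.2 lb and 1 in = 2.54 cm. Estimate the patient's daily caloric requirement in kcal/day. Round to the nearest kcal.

2915 kcal/day

Convert to metric: weight = 143 ÷ 2.2 = 65 kg; height = 74 × 2.54 = 187.96 cm.
Mifflin-St Jeor (male): BMR = 10(65) + 6.25(187.96) − 5(28) + 5 = 650 + 1174.75 − 140 + 5 = 1689.75 kcal/day.
TEE = BMR × activity factor = 1689.75 × 1.725 = 2914.8188 kcal/day.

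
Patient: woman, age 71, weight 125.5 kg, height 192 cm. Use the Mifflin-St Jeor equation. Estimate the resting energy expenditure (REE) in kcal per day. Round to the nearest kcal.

Mifflin-St Jeor (female): BMR = 10(125.5) + 6.25(192) − 5(71) − 161 = 1255 + 1200 − 355 − 161 = 1939 kcal/day.

1939 kcal per day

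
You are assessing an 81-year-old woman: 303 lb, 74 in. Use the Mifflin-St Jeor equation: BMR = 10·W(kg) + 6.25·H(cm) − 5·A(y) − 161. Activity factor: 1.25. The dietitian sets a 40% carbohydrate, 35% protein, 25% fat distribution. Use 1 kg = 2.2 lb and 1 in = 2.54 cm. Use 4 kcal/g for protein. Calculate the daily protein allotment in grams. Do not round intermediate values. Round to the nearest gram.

217 g/day

Convert to metric: weight = 303 ÷ 2.2 = 137.7273 kg; height = 74 × 2.54 = 187.96 cm.
Mifflin-St Jeor (female): BMR = 10(137.7273) + 6.25(187.96) − 5(81) − 161 = 1377.2727 + 1174.75 − 405 − 161 = 1986.0227 kcal/day.
TEE = 1986.0227 × 1.25 = 2482.5284 kcal/day.
Protein energy = 35% × 2482.5284 = 868.8849 kcal.
Protein = 868.8849 ÷ 4 kcal/g = 217.2212 g.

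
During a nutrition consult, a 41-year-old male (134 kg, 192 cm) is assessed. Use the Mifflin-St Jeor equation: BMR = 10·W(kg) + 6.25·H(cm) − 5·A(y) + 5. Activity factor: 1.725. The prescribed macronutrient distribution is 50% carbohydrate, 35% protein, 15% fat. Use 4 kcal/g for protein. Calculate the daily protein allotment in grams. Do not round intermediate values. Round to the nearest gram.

Mifflin-St Jeor (male): BMR = 10(134) + 6.25(192) − 5(41) + 5 = 1340 + 1200 − 205 + 5 = 2340 kcal/day.
TEE = 2340 × 1.725 = 4036.5 kcal/day.
Protein energy = 35% × 4036.5 = 1412.775 kcal.
Protein = 1412.775 ÷ 4 kcal/g = 353.1938 g.

353 g/day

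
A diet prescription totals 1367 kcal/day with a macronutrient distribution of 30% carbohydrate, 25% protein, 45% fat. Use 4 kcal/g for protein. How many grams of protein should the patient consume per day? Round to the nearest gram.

85 g/day

Protein energy = 25% × 1367 = 341.75 kcal.
At 4 kcal/g: 341.75 ÷ 4 = 85.4375 g.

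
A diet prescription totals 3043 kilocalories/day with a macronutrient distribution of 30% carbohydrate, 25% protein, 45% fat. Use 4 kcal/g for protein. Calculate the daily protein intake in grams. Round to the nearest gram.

190 g/day

Protein energy = 25% × 3043 = 760.75 kcal.
At 4 kcal/g: 760.75 ÷ 4 = 190.1875 g.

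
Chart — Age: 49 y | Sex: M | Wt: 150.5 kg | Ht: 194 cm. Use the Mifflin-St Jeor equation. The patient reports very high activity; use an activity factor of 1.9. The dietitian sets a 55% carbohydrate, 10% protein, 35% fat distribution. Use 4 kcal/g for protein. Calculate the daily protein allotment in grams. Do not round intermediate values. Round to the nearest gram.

118 g/day

Mifflin-St Jeor (male): BMR = 10(150.5) + 6.25(194) − 5(49) + 5 = 1505 + 1212.5 − 245 + 5 = 2477.5 kcal/day.
TEE = 2477.5 × 1.9 = 4707.25 kcal/day.
Protein energy = 10% × 4707.25 = 470.725 kcal.
Protein = 470.725 ÷ 4 kcal/g = 117.6813 g.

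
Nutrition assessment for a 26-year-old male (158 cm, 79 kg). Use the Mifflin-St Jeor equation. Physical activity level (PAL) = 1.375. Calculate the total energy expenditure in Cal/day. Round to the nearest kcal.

Mifflin-St Jeor (male): BMR = 10(79) + 6.25(158) − 5(26) + 5 = 790 + 987.5 − 130 + 5 = 1652.5 kcal/day.
TEE = BMR × activity factor = 1652.5 × 1.375 = 2272.1875 kcal/day.

2272 Cal/day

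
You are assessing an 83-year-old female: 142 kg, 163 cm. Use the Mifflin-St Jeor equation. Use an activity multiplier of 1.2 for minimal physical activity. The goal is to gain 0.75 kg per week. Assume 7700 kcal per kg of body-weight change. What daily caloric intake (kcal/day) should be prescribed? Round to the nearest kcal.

Mifflin-St Jeor (female): BMR = 10(142) + 6.25(163) − 5(83) − 161 = 1420 + 1018.75 − 415 − 161 = 1862.75 kcal/day.
TEE = 1862.75 × 1.2 = 2235.3 kcal/day.
Required daily surplus = 0.75 × 7700 ÷ 7 = 825 kcal/day.
Target intake = 2235.3 + 825 = 3060.3 kcal/day.

3060 kcal/day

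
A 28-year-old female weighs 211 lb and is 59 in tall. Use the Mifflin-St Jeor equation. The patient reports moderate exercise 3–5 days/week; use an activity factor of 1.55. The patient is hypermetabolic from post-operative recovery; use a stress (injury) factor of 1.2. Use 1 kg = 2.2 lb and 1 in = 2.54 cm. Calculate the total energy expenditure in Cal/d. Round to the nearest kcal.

2966 Cal/d

Convert to metric: weight = 211 ÷ 2.2 = 95.9091 kg; height = 59 × 2.54 = 149.86 cm.
Mifflin-St Jeor (female): BMR = 10(95.9091) + 6.25(149.86) − 5(28) − 161 = 959.0909 + 936.625 − 140 − 161 = 1594.7159 kcal/day.
TEE = BMR × activity factor = 1594.7159 × 1.55 = 2471.8097 kcal/day.
Apply stress factor: 2471.8097 × 1.2 = 2966.1716 kcal/day.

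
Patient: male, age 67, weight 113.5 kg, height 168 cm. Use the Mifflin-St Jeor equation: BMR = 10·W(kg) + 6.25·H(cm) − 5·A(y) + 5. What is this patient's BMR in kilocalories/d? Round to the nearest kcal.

Mifflin-St Jeor (male): BMR = 10(113.5) + 6.25(168) − 5(67) + 5 = 1135 + 1050 − 335 + 5 = 1855 kcal/day.

1855 kilocalories/d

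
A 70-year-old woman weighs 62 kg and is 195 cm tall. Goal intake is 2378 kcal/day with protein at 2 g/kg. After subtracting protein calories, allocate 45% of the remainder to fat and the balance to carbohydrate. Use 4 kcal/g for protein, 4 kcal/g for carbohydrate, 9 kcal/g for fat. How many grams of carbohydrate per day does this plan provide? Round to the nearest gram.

Protein = 2 × 62 = 124 g → 124 × 4 = 496 kcal.
Non-protein calories = 2378 − 496 = 1882 kcal.
Fat: 45% × 1882 = 846.9 kcal; carbohydrate: 1035.1 kcal.
Carbohydrate: 1035.1 kcal ÷ 4 kcal/g = 258.775 g.

259 g/day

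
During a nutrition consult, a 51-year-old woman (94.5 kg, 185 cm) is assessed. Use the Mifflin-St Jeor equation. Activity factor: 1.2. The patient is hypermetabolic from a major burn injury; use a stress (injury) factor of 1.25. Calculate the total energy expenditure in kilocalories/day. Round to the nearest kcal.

Mifflin-St Jeor (female): BMR = 10(94.5) + 6.25(185) − 5(51) − 161 = 945 + 1156.25 − 255 − 161 = 1685.25 kcal/day.
TEE = BMR × activity factor = 1685.25 × 1.2 = 2022.3 kcal/day.
Apply stress factor: 2022.3 × 1.25 = 2527.875 kcal/day.

2528 kilocalories/day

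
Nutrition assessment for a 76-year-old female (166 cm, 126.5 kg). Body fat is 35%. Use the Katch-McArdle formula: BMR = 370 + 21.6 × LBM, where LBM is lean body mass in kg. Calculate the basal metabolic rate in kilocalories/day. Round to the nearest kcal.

2146 kilocalories/day

LBM = 126.5 × (1 − 0.35) = 82.225 kg. Katch-McArdle: BMR = 370 + 21.6 × 82.225 = 2146.06 kcal/day.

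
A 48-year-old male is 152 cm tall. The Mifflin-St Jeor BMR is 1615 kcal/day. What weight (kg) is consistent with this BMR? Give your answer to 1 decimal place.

1615 = 10·W + 6.25(152) − 5(48) + 5
10·W = 1615 − 715 = 900, so W = 90 kg.

90.0 kg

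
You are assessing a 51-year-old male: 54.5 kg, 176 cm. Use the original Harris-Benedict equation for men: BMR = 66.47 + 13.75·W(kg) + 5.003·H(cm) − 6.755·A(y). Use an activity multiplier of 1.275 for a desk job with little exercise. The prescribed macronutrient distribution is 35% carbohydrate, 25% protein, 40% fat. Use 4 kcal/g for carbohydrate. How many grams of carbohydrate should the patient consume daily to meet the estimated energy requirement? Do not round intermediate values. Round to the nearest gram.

151 g/day

Harris-Benedict: BMR = 66.47 + 13.75(54.5) + 5.003(176) − 6.755(51) = 1351.868 kcal/day.
TEE = 1351.868 × 1.275 = 1723.6317 kcal/day.
Carbohydrate energy = 35% × 1723.6317 = 603.2711 kcal.
Carbohydrate = 603.2711 ÷ 4 kcal/g = 150.8178 g.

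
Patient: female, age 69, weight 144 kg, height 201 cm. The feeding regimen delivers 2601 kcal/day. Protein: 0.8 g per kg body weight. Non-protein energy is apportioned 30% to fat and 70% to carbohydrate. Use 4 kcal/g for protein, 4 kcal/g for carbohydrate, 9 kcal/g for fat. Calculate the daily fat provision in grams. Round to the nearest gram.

Protein = 0.8 × 144 = 115.2 g → 115.2 × 4 = 460.8 kcal.
Non-protein calories = 2601 − 460.8 = 2140.2 kcal.
Fat: 30% × 2140.2 = 642.06 kcal; carbohydrate: 1498.14 kcal.
Fat: 642.06 kcal ÷ 9 kcal/g = 71.34 g.

71 g/day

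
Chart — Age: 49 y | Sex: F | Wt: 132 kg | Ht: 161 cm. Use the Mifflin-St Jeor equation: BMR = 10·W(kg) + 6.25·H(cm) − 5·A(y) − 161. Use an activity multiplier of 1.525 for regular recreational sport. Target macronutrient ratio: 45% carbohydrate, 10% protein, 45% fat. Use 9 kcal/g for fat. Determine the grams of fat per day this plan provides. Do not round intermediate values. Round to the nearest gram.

Mifflin-St Jeor (female): BMR = 10(132) + 6.25(161) − 5(49) − 161 = 1320 + 1006.25 − 245 − 161 = 1920.25 kcal/day.
TEE = 1920.25 × 1.525 = 2928.3813 kcal/day.
Fat energy = 45% × 2928.3813 = 1317.7716 kcal.
Fat = 1317.7716 ÷ 9 kcal/g = 146.4191 g.

146 g/day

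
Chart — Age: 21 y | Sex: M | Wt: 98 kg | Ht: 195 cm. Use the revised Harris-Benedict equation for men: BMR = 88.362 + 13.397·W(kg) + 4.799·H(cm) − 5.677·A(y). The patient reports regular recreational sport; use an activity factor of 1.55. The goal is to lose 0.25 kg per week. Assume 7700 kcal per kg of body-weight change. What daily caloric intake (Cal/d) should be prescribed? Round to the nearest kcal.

3163 Cal/d

Harris-Benedict: BMR = 88.362 + 13.397(98) + 4.799(195) − 5.677(21) = 2217.856 kcal/day.
TEE = 2217.856 × 1.55 = 3437.6768 kcal/day.
Required daily deficit = 0.25 × 7700 ÷ 7 = 275 kcal/day.
Target intake = 3437.6768 − 275 = 3162.6768 kcal/day.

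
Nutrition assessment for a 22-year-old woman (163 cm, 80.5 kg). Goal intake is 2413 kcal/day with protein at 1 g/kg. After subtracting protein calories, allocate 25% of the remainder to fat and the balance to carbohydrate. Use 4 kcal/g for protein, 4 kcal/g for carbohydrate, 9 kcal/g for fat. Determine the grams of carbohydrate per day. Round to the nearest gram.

Protein = 1 × 80.5 = 80.5 g → 80.5 × 4 = 322 kcal.
Non-protein calories = 2413 − 322 = 2091 kcal.
Fat: 25% × 2091 = 522.75 kcal; carbohydrate: 1568.25 kcal.
Carbohydrate: 1568.25 kcal ÷ 4 kcal/g = 392.0625 g.

392 g/day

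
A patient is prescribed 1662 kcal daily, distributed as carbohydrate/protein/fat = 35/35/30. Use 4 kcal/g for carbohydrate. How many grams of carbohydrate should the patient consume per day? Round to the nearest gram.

145 g/day

Carbohydrate energy = 35% × 1662 = 581.7 kcal.
At 4 kcal/g: 581.7 ÷ 4 = 145.425 g.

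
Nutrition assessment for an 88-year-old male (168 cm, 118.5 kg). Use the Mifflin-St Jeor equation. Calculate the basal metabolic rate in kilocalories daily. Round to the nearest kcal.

Mifflin-St Jeor (male): BMR = 10(118.5) + 6.25(168) − 5(88) + 5 = 1185 + 1050 − 440 + 5 = 1800 kcal/day.

1800 kilocalories daily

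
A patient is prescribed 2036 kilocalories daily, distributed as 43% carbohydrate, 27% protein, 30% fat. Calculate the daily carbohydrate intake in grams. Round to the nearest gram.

219 g/day

Carbohydrate energy = 43% × 2036 = 875.48 kcal.
At 4 kcal/g: 875.48 ÷ 4 = 218.87 g.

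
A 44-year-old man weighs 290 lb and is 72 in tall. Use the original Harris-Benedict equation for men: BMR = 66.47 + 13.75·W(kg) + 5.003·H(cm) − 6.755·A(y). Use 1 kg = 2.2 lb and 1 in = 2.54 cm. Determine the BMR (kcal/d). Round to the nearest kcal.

Convert to metric: weight = 290 ÷ 2.2 = 131.8182 kg; height = 72 × 2.54 = 182.88 cm.
Harris-Benedict: BMR = 66.47 + 13.75(131.8182) + 5.003(182.88) − 6.755(44) = 2496.6986 kcal/day.

2497 kcal/d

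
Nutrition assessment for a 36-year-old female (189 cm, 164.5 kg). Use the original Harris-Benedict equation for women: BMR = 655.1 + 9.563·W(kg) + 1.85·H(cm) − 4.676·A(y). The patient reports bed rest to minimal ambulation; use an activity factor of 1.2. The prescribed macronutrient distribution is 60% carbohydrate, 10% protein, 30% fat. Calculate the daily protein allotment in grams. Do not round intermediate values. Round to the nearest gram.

Harris-Benedict: BMR = 655.1 + 9.563(164.5) + 1.85(189) − 4.676(36) = 2409.5275 kcal/day.
TEE = 2409.5275 × 1.2 = 2891.433 kcal/day.
Protein energy = 10% × 2891.433 = 289.1433 kcal.
Protein = 289.1433 ÷ 4 kcal/g = 72.2858 g.

72 g/day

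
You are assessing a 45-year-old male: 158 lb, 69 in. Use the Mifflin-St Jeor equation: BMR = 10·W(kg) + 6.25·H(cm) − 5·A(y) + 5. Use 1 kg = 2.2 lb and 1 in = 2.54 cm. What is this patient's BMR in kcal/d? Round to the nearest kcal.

Convert to metric: weight = 158 ÷ 2.2 = 71.8182 kg; height = 69 × 2.54 = 175.26 cm.
Mifflin-St Jeor (male): BMR = 10(71.8182) + 6.25(175.26) − 5(45) + 5 = 718.1818 + 1095.375 − 225 + 5 = 1593.5568 kcal/day.

1594 kcal/d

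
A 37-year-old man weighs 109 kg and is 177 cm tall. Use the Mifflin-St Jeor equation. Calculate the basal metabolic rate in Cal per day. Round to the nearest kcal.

2016 Cal per day

Mifflin-St Jeor (male): BMR = 10(109) + 6.25(177) − 5(37) + 5 = 1090 + 1106.25 − 185 + 5 = 2016.25 kcal/day.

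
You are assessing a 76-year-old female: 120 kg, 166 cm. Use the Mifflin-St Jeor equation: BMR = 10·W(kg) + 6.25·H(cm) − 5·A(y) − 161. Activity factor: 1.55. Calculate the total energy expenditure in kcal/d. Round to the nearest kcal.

Mifflin-St Jeor (female): BMR = 10(120) + 6.25(166) − 5(76) − 161 = 1200 + 1037.5 − 380 − 161 = 1696.5 kcal/day.
TEE = BMR × activity factor = 1696.5 × 1.55 = 2629.575 kcal/day.

2630 kcal/d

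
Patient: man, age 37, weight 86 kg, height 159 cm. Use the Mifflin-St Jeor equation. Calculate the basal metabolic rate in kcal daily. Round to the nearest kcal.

Mifflin-St Jeor (male): BMR = 10(86) + 6.25(159) − 5(37) + 5 = 860 + 993.75 − 185 + 5 = 1673.75 kcal/day.

1674 kcal daily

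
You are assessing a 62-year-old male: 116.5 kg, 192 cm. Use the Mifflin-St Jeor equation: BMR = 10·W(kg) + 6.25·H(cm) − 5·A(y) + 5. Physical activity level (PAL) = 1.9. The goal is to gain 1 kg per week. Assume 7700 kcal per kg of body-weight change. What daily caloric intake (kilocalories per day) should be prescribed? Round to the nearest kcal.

5014 kilocalories per day

Mifflin-St Jeor (male): BMR = 10(116.5) + 6.25(192) − 5(62) + 5 = 1165 + 1200 − 310 + 5 = 2060 kcal/day.
TEE = 2060 × 1.9 = 3914 kcal/day.
Required daily surplus = 1 × 7700 ÷ 7 = 1100 kcal/day.
Target intake = 3914 + 1100 = 5014 kcal/day.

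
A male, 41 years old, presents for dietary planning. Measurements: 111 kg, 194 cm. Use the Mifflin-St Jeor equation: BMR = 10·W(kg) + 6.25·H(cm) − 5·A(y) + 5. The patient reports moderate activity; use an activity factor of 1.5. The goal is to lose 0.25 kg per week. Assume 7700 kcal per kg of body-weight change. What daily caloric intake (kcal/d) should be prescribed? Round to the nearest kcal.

2909 kcal/d

Mifflin-St Jeor (male): BMR = 10(111) + 6.25(194) − 5(41) + 5 = 1110 + 1212.5 − 205 + 5 = 2122.5 kcal/day.
TEE = 2122.5 × 1.5 = 3183.75 kcal/day.
Required daily deficit = 0.25 × 7700 ÷ 7 = 275 kcal/day.
Target intake = 3183.75 − 275 = 2908.75 kcal/day.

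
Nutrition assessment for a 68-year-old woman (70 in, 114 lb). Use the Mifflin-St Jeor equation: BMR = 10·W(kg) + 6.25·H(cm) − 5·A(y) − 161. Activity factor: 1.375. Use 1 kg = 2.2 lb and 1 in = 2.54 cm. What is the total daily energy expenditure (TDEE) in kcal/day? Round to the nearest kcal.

1552 kcal/day

Convert to metric: weight = 114 ÷ 2.2 = 51.8182 kg; height = 70 × 2.54 = 177.8 cm.
Mifflin-St Jeor (female): BMR = 10(51.8182) + 6.25(177.8) − 5(68) − 161 = 518.1818 + 1111.25 − 340 − 161 = 1128.4318 kcal/day.
TEE = BMR × activity factor = 1128.4318 × 1.375 = 1551.5938 kcal/day.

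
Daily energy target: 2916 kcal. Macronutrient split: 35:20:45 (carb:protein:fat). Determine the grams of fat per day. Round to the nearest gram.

146 g/day

Fat energy = 45% × 2916 = 1312.2 kcal.
At 9 kcal/g: 1312.2 ÷ 9 = 145.8 g.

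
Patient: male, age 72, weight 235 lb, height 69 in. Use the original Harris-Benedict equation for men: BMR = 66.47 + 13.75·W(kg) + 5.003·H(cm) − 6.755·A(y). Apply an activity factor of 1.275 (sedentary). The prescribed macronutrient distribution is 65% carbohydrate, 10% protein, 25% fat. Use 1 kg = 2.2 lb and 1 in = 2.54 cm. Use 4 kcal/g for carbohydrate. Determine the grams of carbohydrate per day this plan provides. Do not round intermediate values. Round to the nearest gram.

Convert to metric: weight = 235 ÷ 2.2 = 106.8182 kg; height = 69 × 2.54 = 175.26 cm.
Harris-Benedict: BMR = 66.47 + 13.75(106.8182) + 5.003(175.26) − 6.755(72) = 1925.6858 kcal/day.
TEE = 1925.6858 × 1.275 = 2455.2494 kcal/day.
Carbohydrate energy = 65% × 2455.2494 = 1595.9121 kcal.
Carbohydrate = 1595.9121 ÷ 4 kcal/g = 398.978 g.

399 g/day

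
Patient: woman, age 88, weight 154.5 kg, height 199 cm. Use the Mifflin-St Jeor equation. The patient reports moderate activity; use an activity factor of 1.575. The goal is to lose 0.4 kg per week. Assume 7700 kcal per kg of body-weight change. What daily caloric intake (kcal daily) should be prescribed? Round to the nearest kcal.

Mifflin-St Jeor (female): BMR = 10(154.5) + 6.25(199) − 5(88) − 161 = 1545 + 1243.75 − 440 − 161 = 2187.75 kcal/day.
TEE = 2187.75 × 1.575 = 3445.7063 kcal/day.
Required daily deficit = 0.4 × 7700 ÷ 7 = 440 kcal/day.
Target intake = 3445.7063 − 440 = 3005.7063 kcal/day.

3006 kcal daily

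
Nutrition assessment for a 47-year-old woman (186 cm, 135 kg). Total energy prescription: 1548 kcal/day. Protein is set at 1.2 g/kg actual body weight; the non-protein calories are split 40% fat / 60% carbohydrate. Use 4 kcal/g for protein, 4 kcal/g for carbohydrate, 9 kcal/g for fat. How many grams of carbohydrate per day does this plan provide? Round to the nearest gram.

135 g/day

Protein = 1.2 × 135 = 162 g → 162 × 4 = 648 kcal.
Non-protein calories = 1548 − 648 = 900 kcal.
Fat: 40% × 900 = 360 kcal; carbohydrate: 540 kcal.
Carbohydrate: 540 kcal ÷ 4 kcal/g = 135 g.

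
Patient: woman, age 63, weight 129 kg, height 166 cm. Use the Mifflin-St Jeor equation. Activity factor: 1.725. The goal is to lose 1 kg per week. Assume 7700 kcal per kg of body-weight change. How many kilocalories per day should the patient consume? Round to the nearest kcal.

Mifflin-St Jeor (female): BMR = 10(129) + 6.25(166) − 5(63) − 161 = 1290 + 1037.5 − 315 − 161 = 1851.5 kcal/day.
TEE = 1851.5 × 1.725 = 3193.8375 kcal/day.
Required daily deficit = 1 × 7700 ÷ 7 = 1100 kcal/day.
Target intake = 3193.8375 − 1100 = 2093.8375 kcal/day.

2094 kilocalories per day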